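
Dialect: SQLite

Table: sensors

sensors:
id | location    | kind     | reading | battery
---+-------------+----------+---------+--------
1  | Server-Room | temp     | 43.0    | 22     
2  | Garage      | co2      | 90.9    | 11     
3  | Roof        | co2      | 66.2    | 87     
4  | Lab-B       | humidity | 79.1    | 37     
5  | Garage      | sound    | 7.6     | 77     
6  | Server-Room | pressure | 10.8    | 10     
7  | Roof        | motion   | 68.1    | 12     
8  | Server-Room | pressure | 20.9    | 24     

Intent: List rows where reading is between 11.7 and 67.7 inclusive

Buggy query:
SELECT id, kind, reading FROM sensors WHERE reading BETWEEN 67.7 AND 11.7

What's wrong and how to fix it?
Bug: BETWEEN expects the lower bound first; with 67.7 AND 11.7 the range is empty

Fix: Write BETWEEN 11.7 AND 67.7

Corrected query:
SELECT id, kind, reading FROM sensors WHERE reading BETWEEN 11.7 AND 67.7

Result:
id | kind     | reading
---+----------+--------
1  | temp     | 43     
3  | co2      | 66.2   
8  | pressure | 20.9   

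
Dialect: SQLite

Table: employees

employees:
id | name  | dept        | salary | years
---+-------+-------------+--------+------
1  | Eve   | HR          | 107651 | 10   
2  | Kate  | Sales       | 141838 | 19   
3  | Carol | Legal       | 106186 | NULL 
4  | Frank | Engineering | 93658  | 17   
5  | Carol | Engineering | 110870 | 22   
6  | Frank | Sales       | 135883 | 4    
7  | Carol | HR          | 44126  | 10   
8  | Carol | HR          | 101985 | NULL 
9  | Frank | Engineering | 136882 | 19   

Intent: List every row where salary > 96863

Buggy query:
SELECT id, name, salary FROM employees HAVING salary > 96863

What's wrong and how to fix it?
Bug: This is a non-aggregate query (no GROUP BY, no aggregates), so in SQLite the HAVING clause is invalid here; a row-level condition belongs in WHERE

Fix: Use WHERE for row-level filtering

Corrected query:
SELECT id, name, salary FROM employees WHERE salary > 96863

Result:
id | name  | salary
---+-------+-------
1  | Eve   | 107651
2  | Kate  | 141838
3  | Carol | 106186
5  | Carol | 110870
6  | Frank | 135883
8  | Carol | 101985
9  | Frank | 136882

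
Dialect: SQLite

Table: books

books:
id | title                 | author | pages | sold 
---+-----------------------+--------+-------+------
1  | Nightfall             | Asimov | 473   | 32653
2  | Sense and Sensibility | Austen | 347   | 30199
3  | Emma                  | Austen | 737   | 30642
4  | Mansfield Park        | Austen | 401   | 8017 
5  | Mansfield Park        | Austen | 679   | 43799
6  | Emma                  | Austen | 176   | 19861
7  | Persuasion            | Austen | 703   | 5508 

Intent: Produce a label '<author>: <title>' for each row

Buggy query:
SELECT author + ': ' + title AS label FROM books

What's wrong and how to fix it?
Bug: '+' is numeric addition; on text columns SQLite converts them to 0 instead of concatenating

Fix: Replace + with || to concatenate text

Corrected query:
SELECT author || ': ' || title AS label FROM books

Result:
label                        
-----------------------------
Asimov: Nightfall            
Austen: Sense and Sensibility
Austen: Emma                 
Austen: Mansfield Park       
Austen: Mansfield Park       
Austen: Emma                 
Austen: Persuasion           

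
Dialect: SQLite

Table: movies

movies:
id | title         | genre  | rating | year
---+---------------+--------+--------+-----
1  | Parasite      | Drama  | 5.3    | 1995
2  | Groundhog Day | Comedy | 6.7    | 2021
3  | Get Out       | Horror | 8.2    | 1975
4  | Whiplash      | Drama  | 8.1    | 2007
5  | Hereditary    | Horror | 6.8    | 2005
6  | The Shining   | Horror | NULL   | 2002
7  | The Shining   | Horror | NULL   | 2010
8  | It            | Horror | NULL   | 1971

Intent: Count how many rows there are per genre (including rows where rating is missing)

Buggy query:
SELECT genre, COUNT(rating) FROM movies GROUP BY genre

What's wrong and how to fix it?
Bug: COUNT(rating) skips NULLs, so groups with missing rating are undercounted

Fix: Use COUNT(*) to count all rows regardless of NULL

Corrected query:
SELECT genre, COUNT(*) FROM movies GROUP BY genre

Result:
genre  | COUNT(*)
-------+---------
Comedy | 1       
Drama  | 2       
Horror | 5       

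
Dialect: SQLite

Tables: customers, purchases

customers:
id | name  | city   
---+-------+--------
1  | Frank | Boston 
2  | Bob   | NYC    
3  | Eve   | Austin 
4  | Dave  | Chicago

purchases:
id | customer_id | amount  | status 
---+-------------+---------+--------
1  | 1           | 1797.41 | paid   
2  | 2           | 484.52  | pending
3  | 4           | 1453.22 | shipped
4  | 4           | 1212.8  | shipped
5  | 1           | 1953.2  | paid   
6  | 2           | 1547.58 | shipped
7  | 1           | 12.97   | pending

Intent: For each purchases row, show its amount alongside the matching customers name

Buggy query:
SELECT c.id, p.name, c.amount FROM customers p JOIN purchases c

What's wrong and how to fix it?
Bug: Missing join condition: each purchases row is matched to all customers rows instead of just its own

Fix: Specify the join condition linking the foreign key to the parent id

Corrected query:
SELECT c.id, p.name, c.amount FROM customers p JOIN purchases c ON c.customer_id = p.id

Result:
id | name  | amount 
---+-------+--------
1  | Frank | 1797.41
2  | Bob   | 484.52 
3  | Dave  | 1453.22
4  | Dave  | 1212.8 
5  | Frank | 1953.2 
6  | Bob   | 1547.58
7  | Frank | 12.97  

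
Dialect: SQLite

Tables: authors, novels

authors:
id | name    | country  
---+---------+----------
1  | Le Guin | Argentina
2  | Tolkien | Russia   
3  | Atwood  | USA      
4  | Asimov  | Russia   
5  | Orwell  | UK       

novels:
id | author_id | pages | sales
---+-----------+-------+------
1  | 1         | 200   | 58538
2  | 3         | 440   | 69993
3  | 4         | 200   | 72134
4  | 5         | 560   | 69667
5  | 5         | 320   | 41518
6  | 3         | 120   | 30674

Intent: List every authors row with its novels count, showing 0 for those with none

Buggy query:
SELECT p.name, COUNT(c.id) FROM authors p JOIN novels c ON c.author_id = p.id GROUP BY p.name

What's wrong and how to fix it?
Bug: INNER JOIN drops authors rows that have no matching novels rows

Fix: Switch to LEFT JOIN to retain unmatched parent rows

Corrected query:
SELECT p.name, COUNT(c.id) FROM authors p LEFT JOIN novels c ON c.author_id = p.id GROUP BY p.name

Result:
name    | COUNT(c.id)
--------+------------
Asimov  | 1          
Atwood  | 2          
Le Guin | 1          
Orwell  | 2          
Tolkien | 0          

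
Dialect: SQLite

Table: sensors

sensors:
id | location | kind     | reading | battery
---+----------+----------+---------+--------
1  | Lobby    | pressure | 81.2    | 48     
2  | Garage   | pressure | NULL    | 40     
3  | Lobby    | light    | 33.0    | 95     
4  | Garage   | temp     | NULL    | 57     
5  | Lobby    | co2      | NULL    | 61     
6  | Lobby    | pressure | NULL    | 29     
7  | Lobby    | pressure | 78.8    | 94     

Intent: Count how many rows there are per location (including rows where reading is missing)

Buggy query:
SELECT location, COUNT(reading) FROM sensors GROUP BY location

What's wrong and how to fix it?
Bug: COUNT(column) counts non-NULL values only; rows with NULL reading aren't counted

Fix: Use COUNT(*) to count all rows regardless of NULL

Corrected query:
SELECT location, COUNT(*) FROM sensors GROUP BY location

Result:
location | COUNT(*)
---------+---------
Garage   | 2       
Lobby    | 5       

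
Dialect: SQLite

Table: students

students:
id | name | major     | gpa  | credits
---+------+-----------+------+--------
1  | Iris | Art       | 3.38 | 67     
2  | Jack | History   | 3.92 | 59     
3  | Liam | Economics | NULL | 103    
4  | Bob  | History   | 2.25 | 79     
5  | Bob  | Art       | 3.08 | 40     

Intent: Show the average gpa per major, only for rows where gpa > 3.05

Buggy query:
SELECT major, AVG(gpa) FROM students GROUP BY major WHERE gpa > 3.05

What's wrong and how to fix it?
Bug: WHERE cannot follow GROUP BY

Fix: Move the WHERE clause before GROUP BY

Corrected query:
SELECT major, AVG(gpa) FROM students WHERE gpa > 3.05 GROUP BY major

Result:
major   | AVG(gpa)
--------+---------
Art     | 3.23    
History | 3.92    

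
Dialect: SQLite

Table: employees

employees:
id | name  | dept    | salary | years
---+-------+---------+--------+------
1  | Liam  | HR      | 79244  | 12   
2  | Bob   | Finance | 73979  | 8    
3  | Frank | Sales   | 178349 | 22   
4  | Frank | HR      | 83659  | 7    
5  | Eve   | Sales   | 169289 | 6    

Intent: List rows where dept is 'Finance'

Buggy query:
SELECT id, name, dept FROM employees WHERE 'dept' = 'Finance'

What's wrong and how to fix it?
Bug: 'dept' in single quotes is a string literal, not the column; the comparison is literal-vs-literal and never true

Fix: Remove the quotes around the column name (or use double quotes for an identifier)

Corrected query:
SELECT id, name, dept FROM employees WHERE dept = 'Finance'

Result:
id | name | dept   
---+------+--------
2  | Bob  | Finance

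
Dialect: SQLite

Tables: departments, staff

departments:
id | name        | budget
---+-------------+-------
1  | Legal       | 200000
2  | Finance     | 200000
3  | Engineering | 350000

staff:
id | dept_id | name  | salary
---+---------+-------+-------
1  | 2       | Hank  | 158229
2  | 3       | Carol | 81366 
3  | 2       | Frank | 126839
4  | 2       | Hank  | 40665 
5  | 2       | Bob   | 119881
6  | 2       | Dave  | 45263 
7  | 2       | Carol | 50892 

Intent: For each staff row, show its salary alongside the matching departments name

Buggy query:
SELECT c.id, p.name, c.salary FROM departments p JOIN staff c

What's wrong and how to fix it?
Bug: Missing join condition: each staff row is matched to all departments rows instead of just its own

Fix: Specify the join condition linking the foreign key to the parent id

Corrected query:
SELECT c.id, p.name, c.salary FROM departments p JOIN staff c ON c.dept_id = p.id

Result:
id | name        | salary
---+-------------+-------
1  | Finance     | 158229
2  | Engineering | 81366 
3  | Finance     | 126839
4  | Finance     | 40665 
5  | Finance     | 119881
6  | Finance     | 45263 
7  | Finance     | 50892 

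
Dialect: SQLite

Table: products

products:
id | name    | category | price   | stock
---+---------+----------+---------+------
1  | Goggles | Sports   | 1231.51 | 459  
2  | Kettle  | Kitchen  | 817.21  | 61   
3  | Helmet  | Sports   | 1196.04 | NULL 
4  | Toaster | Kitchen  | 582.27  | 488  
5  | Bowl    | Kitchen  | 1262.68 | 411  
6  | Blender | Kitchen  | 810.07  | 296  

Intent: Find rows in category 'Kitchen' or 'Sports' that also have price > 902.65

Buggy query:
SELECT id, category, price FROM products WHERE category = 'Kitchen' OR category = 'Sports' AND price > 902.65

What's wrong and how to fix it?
Bug: AND binds tighter than OR, so this parses as category = 'Kitchen' OR (category = 'Sports' AND price > 902.65)

Fix: Add parentheses around the OR so the AND applies to both alternatives

Corrected query:
SELECT id, category, price FROM products WHERE (category = 'Kitchen' OR category = 'Sports') AND price > 902.65

Result:
id | category | price  
---+----------+--------
1  | Sports   | 1231.51
3  | Sports   | 1196.04
5  | Kitchen  | 1262.68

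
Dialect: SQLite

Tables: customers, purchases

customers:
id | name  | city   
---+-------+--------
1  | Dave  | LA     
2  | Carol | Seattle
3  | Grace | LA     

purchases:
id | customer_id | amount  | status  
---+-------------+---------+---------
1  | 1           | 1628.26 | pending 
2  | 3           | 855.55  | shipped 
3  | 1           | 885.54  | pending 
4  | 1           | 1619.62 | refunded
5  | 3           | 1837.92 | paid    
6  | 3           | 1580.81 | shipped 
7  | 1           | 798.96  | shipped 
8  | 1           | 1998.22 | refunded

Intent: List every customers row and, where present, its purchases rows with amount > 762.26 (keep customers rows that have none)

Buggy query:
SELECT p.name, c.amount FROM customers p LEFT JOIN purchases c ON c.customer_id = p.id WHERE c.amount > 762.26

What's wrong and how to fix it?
Bug: A WHERE condition on the right-hand table after LEFT JOIN drops unmatched parents

Fix: Put 'c.amount > 762.26' in the JOIN's ON clause instead of WHERE

Corrected query:
SELECT p.name, c.amount FROM customers p LEFT JOIN purchases c ON c.customer_id = p.id AND c.amount > 762.26

Result:
name  | amount 
------+--------
Dave  | 798.96 
Dave  | 885.54 
Dave  | 1619.62
Dave  | 1628.26
Dave  | 1998.22
Carol | NULL   
Grace | 855.55 
Grace | 1580.81
Grace | 1837.92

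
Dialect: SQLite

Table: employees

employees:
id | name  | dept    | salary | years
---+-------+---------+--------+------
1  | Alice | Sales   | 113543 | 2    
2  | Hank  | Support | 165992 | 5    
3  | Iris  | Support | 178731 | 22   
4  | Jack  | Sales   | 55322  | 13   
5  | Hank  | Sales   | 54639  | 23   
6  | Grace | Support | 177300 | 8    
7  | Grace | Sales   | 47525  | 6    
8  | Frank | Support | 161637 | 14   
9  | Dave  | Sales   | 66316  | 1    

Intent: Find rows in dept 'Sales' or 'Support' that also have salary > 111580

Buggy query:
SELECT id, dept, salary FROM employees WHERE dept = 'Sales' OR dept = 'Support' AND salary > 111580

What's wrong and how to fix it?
Bug: Without parentheses, AND is evaluated before OR, so the salary filter only applies to the 'Support' branch

Fix: Add parentheses around the OR so the AND applies to both alternatives

Corrected query:
SELECT id, dept, salary FROM employees WHERE (dept = 'Sales' OR dept = 'Support') AND salary > 111580

Result:
id | dept    | salary
---+---------+-------
1  | Sales   | 113543
2  | Support | 165992
3  | Support | 178731
6  | Support | 177300
8  | Support | 161637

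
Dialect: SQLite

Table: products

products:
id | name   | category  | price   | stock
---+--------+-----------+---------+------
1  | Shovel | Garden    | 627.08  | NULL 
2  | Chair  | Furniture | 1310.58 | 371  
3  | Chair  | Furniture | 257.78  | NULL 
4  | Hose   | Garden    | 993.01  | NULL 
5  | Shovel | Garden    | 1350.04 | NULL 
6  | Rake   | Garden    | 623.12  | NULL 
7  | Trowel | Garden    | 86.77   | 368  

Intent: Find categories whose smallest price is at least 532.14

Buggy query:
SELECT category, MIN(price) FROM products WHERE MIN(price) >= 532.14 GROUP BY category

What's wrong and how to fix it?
Bug: Aggregates like MIN are computed per group after WHERE runs

Fix: Use HAVING for the per-group MIN condition

Corrected query:
SELECT category, MIN(price) FROM products GROUP BY category HAVING MIN(price) >= 532.14

Result:
(no rows)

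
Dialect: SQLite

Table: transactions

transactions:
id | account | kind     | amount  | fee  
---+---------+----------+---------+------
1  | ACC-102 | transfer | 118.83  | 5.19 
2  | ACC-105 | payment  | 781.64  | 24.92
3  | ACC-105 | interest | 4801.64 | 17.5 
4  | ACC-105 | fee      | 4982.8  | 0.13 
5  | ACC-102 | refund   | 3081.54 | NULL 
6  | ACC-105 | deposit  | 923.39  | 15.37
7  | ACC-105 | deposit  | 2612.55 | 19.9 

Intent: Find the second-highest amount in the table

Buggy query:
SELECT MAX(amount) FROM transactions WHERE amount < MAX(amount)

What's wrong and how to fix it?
Bug: MAX(amount) on the right of the comparison is an aggregate-in-WHERE error

Fix: Put the inner MAX in a scalar subquery

Corrected query:
SELECT MAX(amount) FROM transactions WHERE amount < (SELECT MAX(amount) FROM transactions)

Result:
MAX(amount)
-----------
4801.64    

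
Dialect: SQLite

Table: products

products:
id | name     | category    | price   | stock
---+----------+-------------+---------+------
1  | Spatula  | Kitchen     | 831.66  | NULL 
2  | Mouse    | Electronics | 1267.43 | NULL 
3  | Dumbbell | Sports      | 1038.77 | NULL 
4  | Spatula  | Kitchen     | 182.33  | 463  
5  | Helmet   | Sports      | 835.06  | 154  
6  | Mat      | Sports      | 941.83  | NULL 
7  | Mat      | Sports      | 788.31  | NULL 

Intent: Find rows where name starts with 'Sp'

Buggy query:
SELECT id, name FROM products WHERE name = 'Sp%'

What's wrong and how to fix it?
Bug: '=' compares the literal string including the % character; pattern matching needs LIKE

Fix: Replace '=' with LIKE so 'Sp%' is treated as a pattern

Corrected query:
SELECT id, name FROM products WHERE name LIKE 'Sp%'

Result:
id | name   
---+--------
1  | Spatula
4  | Spatula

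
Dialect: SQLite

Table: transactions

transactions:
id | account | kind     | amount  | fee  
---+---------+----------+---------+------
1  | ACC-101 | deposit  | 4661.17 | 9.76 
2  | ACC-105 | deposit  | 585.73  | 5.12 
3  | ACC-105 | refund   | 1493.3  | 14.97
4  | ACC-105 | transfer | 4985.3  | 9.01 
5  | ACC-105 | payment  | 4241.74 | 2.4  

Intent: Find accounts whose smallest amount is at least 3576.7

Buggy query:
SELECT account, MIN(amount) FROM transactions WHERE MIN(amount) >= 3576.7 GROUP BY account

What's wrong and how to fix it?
Bug: Aggregates like MIN are computed per group after WHERE runs

Fix: Use HAVING for the per-group MIN condition

Corrected query:
SELECT account, MIN(amount) FROM transactions GROUP BY account HAVING MIN(amount) >= 3576.7

Result:
account | MIN(amount)
--------+------------
ACC-101 | 4661.17    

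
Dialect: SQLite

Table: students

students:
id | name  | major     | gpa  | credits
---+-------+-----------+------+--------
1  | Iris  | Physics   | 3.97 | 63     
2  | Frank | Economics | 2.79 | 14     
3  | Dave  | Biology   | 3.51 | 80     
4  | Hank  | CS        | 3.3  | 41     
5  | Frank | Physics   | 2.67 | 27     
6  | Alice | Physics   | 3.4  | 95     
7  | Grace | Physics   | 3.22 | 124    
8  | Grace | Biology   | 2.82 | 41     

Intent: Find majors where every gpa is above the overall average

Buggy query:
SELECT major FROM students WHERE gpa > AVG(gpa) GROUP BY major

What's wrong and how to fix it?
Bug: AVG() is an aggregate; it can't sit directly in WHERE

Fix: Compute the overall average in a scalar subquery and compare each group's MIN against it in HAVING

Corrected query:
SELECT major FROM students GROUP BY major HAVING MIN(gpa) > (SELECT AVG(gpa) FROM students)

Result:
major
-----
CS   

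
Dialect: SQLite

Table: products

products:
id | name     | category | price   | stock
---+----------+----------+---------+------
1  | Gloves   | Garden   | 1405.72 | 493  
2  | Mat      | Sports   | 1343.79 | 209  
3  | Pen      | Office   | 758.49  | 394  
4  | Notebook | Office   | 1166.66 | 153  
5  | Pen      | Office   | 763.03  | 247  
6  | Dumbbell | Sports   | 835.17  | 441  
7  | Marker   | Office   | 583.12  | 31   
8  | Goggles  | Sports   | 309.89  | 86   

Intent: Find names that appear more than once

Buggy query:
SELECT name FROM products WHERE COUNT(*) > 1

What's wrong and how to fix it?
Bug: COUNT(*) is an aggregate and cannot be used in WHERE

Fix: Group first, then use HAVING for the count condition

Corrected query:
SELECT name FROM products GROUP BY name HAVING COUNT(*) > 1

Result:
name
----
Pen 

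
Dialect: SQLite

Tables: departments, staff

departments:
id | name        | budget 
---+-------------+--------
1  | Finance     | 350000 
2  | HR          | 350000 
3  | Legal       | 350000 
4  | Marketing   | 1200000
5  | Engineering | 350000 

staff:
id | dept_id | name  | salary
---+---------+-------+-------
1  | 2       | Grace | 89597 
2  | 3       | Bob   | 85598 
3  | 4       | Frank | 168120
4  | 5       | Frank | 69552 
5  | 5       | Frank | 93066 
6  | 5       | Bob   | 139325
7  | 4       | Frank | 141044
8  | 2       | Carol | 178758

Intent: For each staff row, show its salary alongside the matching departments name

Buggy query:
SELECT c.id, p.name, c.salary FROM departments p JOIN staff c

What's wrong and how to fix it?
Bug: Missing join condition: each staff row is matched to all departments rows instead of just its own

Fix: Add ON c.dept_id = p.id to the JOIN

Corrected query:
SELECT c.id, p.name, c.salary FROM departments p JOIN staff c ON c.dept_id = p.id

Result:
id | name        | salary
---+-------------+-------
1  | HR          | 89597 
2  | Legal       | 85598 
3  | Marketing   | 168120
4  | Engineering | 69552 
5  | Engineering | 93066 
6  | Engineering | 139325
7  | Marketing   | 141044
8  | HR          | 178758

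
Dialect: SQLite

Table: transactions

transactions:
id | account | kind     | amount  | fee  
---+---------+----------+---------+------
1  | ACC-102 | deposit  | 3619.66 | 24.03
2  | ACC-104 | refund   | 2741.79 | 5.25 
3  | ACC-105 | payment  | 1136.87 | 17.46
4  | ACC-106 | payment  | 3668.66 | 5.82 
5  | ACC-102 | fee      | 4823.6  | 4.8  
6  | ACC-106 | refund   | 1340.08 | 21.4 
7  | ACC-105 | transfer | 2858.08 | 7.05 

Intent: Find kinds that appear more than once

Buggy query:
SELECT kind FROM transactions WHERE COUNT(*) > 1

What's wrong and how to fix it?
Bug: WHERE can't reference COUNT(*); aggregates are computed after WHERE

Fix: Group first, then use HAVING for the count condition

Corrected query:
SELECT kind FROM transactions GROUP BY kind HAVING COUNT(*) > 1

Result:
kind   
-------
payment
refund 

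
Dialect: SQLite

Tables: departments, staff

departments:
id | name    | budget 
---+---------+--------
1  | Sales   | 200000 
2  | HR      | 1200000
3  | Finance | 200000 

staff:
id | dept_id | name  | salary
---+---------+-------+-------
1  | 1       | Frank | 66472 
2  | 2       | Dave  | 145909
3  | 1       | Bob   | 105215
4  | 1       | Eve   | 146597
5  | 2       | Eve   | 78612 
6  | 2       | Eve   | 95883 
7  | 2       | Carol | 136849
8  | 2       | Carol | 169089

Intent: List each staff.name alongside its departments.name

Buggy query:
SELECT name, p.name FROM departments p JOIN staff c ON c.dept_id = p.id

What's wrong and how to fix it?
Bug: 'name' exists in both joined tables, so the database can't tell which one is meant

Fix: Prefix ambiguous columns with the table alias

Corrected query:
SELECT c.name, p.name FROM departments p JOIN staff c ON c.dept_id = p.id

Result:
name  | name 
------+------
Frank | Sales
Dave  | HR   
Bob   | Sales
Eve   | Sales
Eve   | HR   
Eve   | HR   
Carol | HR   
Carol | HR   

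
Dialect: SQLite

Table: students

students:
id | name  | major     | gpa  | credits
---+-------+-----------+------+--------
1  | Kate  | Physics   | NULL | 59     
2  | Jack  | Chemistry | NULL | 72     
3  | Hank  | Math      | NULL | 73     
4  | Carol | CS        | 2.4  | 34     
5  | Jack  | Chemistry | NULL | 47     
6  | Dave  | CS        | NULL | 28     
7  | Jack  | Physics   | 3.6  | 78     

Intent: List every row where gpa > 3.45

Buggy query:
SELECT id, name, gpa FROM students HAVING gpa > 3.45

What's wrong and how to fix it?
Bug: HAVING filters the output of aggregation, but this query has no GROUP BY and no aggregate functions, so SQLite rejects it (HAVING clause on a non-aggregate query); the condition here is per row

Fix: Replace HAVING with WHERE since the condition applies to individual rows

Corrected query:
SELECT id, name, gpa FROM students WHERE gpa > 3.45

Result:
id | name | gpa
---+------+----
7  | Jack | 3.6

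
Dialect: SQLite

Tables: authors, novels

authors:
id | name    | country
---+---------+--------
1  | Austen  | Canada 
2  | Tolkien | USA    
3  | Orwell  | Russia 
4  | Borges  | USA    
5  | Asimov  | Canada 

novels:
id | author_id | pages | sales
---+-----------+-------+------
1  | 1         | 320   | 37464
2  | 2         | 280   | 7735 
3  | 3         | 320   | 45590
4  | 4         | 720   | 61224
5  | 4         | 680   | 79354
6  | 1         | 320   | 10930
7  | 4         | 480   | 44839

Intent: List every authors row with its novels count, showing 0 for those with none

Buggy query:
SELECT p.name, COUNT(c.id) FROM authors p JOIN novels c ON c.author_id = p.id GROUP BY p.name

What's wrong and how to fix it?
Bug: INNER JOIN drops authors rows that have no matching novels rows

Fix: Use LEFT JOIN so parents without children still appear (COUNT(c.id) gives 0)

Corrected query:
SELECT p.name, COUNT(c.id) FROM authors p LEFT JOIN novels c ON c.author_id = p.id GROUP BY p.name

Result:
name    | COUNT(c.id)
--------+------------
Asimov  | 0          
Austen  | 2          
Borges  | 3          
Orwell  | 1          
Tolkien | 1          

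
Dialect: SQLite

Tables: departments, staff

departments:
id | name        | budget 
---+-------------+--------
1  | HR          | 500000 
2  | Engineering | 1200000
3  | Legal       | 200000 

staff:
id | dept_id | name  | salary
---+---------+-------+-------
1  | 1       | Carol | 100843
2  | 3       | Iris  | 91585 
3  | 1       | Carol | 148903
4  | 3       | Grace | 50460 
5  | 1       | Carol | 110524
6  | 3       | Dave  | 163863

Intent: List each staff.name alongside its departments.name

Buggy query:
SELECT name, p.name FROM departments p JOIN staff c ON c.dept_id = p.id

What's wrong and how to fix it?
Bug: Both tables have a 'name' column; the unqualified reference is ambiguous

Fix: Qualify the column with its table alias (c.name)

Corrected query:
SELECT c.name, p.name FROM departments p JOIN staff c ON c.dept_id = p.id

Result:
name  | name 
------+------
Carol | HR   
Iris  | Legal
Carol | HR   
Grace | Legal
Carol | HR   
Dave  | Legal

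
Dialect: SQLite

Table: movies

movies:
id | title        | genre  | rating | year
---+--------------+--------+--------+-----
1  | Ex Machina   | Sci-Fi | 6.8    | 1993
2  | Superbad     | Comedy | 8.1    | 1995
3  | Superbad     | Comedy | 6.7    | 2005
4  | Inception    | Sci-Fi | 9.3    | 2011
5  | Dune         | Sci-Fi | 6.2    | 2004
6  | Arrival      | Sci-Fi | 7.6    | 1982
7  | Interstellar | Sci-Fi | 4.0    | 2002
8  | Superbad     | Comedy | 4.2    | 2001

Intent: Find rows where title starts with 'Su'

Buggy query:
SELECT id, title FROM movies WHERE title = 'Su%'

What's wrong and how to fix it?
Bug: Wildcards only work with LIKE; '=' treats '%' as a literal character

Fix: Replace '=' with LIKE so 'Su%' is treated as a pattern

Corrected query:
SELECT id, title FROM movies WHERE title LIKE 'Su%'

Result:
id | title   
---+---------
2  | Superbad
3  | Superbad
8  | Superbad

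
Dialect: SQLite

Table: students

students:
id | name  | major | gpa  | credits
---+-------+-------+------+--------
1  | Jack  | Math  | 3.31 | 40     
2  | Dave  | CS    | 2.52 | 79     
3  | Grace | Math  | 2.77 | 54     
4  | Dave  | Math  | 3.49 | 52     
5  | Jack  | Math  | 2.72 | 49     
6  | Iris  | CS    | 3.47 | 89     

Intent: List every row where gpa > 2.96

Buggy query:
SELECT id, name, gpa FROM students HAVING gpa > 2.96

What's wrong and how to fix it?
Bug: HAVING filters the output of aggregation, but this query has no GROUP BY and no aggregate functions, so SQLite rejects it (HAVING clause on a non-aggregate query); the condition here is per row

Fix: Replace HAVING with WHERE since the condition applies to individual rows

Corrected query:
SELECT id, name, gpa FROM students WHERE gpa > 2.96

Result:
id | name | gpa 
---+------+-----
1  | Jack | 3.31
4  | Dave | 3.49
6  | Iris | 3.47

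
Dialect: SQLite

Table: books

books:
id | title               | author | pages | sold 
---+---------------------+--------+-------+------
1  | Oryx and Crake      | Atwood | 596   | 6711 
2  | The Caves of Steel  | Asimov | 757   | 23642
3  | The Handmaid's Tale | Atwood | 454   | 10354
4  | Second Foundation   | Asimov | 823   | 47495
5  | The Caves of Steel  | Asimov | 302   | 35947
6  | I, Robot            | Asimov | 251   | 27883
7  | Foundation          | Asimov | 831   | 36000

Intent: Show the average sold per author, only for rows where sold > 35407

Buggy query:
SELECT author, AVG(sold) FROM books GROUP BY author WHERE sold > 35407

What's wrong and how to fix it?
Bug: WHERE cannot follow GROUP BY

Fix: Place WHERE between FROM and GROUP BY

Corrected query:
SELECT author, AVG(sold) FROM books WHERE sold > 35407 GROUP BY author

Result:
author | AVG(sold)
-------+----------
Asimov | 39814    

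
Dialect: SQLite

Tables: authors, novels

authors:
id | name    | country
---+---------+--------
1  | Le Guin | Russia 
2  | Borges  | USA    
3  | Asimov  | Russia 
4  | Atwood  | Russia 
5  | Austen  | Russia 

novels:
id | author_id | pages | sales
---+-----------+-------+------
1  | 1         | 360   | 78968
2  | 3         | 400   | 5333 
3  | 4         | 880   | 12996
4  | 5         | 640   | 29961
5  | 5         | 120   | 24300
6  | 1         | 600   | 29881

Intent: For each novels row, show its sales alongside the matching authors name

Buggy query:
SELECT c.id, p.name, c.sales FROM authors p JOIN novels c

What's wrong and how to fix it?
Bug: Missing join condition: each novels row is matched to all authors rows instead of just its own

Fix: Add ON c.author_id = p.id to the JOIN

Corrected query:
SELECT c.id, p.name, c.sales FROM authors p JOIN novels c ON c.author_id = p.id

Result:
id | name    | sales
---+---------+------
1  | Le Guin | 78968
2  | Asimov  | 5333 
3  | Atwood  | 12996
4  | Austen  | 29961
5  | Austen  | 24300
6  | Le Guin | 29881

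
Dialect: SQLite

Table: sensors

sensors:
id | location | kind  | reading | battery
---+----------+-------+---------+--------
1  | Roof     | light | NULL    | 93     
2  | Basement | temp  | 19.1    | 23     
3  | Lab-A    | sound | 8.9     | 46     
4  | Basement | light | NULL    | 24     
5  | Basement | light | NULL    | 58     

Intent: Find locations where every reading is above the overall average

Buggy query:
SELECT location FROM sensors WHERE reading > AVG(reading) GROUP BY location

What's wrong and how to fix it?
Bug: WHERE evaluates per row before aggregation, so AVG() is unavailable

Fix: Use a subquery for AVG and a HAVING MIN(...) filter so the condition holds for every row in the group

Corrected query:
SELECT location FROM sensors GROUP BY location HAVING MIN(reading) > (SELECT AVG(reading) FROM sensors)

Result:
location
--------
Basement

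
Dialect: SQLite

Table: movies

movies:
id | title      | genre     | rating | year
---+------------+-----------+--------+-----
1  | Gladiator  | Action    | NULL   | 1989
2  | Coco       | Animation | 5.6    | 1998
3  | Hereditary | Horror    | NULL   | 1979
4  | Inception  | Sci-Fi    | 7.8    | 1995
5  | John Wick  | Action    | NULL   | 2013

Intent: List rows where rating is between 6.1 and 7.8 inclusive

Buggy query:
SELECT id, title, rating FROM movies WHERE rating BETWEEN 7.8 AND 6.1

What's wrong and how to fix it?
Bug: The bounds are reversed; BETWEEN a AND b requires a <= b to match anything

Fix: Write BETWEEN 6.1 AND 7.8

Corrected query:
SELECT id, title, rating FROM movies WHERE rating BETWEEN 6.1 AND 7.8

Result:
id | title     | rating
---+-----------+-------
4  | Inception | 7.8   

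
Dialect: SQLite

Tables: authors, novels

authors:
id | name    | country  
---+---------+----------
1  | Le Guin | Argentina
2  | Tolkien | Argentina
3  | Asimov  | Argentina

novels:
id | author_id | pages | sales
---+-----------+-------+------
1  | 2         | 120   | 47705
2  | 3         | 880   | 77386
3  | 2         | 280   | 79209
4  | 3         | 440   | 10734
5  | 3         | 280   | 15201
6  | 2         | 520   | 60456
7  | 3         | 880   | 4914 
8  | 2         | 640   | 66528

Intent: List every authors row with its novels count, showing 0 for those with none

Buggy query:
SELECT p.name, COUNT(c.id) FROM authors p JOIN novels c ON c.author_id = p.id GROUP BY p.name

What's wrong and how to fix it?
Bug: An inner join excludes parents with zero children

Fix: Switch to LEFT JOIN to retain unmatched parent rows

Corrected query:
SELECT p.name, COUNT(c.id) FROM authors p LEFT JOIN novels c ON c.author_id = p.id GROUP BY p.name

Result:
name    | COUNT(c.id)
--------+------------
Asimov  | 4          
Le Guin | 0          
Tolkien | 4          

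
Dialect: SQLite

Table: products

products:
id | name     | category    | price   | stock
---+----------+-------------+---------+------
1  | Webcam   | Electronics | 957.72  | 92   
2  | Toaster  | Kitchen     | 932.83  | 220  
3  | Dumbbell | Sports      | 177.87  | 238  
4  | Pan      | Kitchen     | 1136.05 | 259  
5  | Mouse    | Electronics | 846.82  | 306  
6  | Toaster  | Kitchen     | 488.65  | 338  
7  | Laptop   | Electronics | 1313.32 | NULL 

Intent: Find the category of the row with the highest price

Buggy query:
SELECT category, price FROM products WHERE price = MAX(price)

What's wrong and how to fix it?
Bug: MAX(price) is an aggregate and cannot be used directly in WHERE

Fix: Wrap MAX in a scalar subquery so WHERE compares against a single value

Corrected query:
SELECT category, price FROM products WHERE price = (SELECT MAX(price) FROM products)

Result:
category    | price  
------------+--------
Electronics | 1313.32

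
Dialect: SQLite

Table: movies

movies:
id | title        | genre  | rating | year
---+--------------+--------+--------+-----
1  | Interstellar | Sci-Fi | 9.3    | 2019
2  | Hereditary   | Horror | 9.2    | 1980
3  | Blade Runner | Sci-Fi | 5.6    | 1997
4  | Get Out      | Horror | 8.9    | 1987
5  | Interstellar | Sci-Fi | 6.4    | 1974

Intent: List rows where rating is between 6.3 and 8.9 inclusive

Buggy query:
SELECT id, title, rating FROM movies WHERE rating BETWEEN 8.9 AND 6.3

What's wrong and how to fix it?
Bug: BETWEEN expects the lower bound first; with 8.9 AND 6.3 the range is empty

Fix: Write BETWEEN 6.3 AND 8.9

Corrected query:
SELECT id, title, rating FROM movies WHERE rating BETWEEN 6.3 AND 8.9

Result:
id | title        | rating
---+--------------+-------
4  | Get Out      | 8.9   
5  | Interstellar | 6.4   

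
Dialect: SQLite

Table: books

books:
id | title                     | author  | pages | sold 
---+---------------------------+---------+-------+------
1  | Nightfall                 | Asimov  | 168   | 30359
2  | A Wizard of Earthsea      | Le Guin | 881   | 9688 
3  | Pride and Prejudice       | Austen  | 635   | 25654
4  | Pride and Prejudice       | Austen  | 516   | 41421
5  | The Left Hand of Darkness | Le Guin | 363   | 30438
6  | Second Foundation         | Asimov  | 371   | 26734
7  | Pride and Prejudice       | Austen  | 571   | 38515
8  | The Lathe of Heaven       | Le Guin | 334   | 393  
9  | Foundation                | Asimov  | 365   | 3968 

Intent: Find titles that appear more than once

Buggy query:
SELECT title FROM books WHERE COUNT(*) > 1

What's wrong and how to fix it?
Bug: COUNT(*) is an aggregate and cannot be used in WHERE

Fix: GROUP BY title, then filter groups with HAVING COUNT(*) > 1

Corrected query:
SELECT title FROM books GROUP BY title HAVING COUNT(*) > 1

Result:
title              
-------------------
Pride and Prejudice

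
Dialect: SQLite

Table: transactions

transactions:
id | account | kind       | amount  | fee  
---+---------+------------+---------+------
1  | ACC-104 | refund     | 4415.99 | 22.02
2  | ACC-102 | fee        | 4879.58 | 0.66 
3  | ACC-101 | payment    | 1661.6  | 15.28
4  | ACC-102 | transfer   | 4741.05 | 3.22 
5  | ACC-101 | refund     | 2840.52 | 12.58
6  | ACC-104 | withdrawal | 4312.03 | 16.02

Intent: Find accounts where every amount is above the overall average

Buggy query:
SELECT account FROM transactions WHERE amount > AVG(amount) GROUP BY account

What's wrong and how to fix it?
Bug: WHERE evaluates per row before aggregation, so AVG() is unavailable

Fix: Use a subquery for AVG and a HAVING MIN(...) filter so the condition holds for every row in the group

Corrected query:
SELECT account FROM transactions GROUP BY account HAVING MIN(amount) > (SELECT AVG(amount) FROM transactions)

Result:
account
-------
ACC-102
ACC-104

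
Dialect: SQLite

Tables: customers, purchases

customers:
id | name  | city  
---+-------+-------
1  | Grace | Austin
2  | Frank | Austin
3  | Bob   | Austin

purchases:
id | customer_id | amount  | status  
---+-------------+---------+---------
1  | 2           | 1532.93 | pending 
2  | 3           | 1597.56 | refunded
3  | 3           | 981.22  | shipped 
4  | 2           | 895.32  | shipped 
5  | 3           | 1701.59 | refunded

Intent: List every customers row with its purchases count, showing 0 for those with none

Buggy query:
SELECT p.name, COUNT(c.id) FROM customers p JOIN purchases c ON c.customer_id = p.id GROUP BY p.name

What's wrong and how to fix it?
Bug: INNER JOIN drops customers rows that have no matching purchases rows

Fix: Switch to LEFT JOIN to retain unmatched parent rows

Corrected query:
SELECT p.name, COUNT(c.id) FROM customers p LEFT JOIN purchases c ON c.customer_id = p.id GROUP BY p.name

Result:
name  | COUNT(c.id)
------+------------
Bob   | 3          
Frank | 2          
Grace | 0          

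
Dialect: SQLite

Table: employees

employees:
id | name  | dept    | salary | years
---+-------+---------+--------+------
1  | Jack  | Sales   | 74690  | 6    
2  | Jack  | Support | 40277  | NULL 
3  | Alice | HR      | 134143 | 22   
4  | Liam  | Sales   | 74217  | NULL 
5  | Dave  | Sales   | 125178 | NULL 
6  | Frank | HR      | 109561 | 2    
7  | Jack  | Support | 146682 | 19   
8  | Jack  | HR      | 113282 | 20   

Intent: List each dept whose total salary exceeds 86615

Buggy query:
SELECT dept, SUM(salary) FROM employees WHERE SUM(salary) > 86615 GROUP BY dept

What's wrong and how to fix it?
Bug: SUM(salary) is an aggregate, but WHERE filters rows before aggregation

Fix: Use HAVING (which filters groups after aggregation) instead of WHERE

Corrected query:
SELECT dept, SUM(salary) FROM employees GROUP BY dept HAVING SUM(salary) > 86615

Result:
dept    | SUM(salary)
--------+------------
HR      | 356986     
Sales   | 274085     
Support | 186959     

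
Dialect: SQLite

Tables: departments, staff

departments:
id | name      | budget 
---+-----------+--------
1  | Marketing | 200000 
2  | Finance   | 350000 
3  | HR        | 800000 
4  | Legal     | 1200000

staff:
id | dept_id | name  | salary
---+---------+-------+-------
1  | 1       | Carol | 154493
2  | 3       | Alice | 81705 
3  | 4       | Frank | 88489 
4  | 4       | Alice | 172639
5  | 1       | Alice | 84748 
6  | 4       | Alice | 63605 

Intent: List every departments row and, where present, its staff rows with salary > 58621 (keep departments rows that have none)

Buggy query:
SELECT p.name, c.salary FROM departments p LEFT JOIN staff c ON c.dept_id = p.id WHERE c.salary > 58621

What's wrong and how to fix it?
Bug: A WHERE condition on the right-hand table after LEFT JOIN drops unmatched parents

Fix: Move the right-table condition into the ON clause so unmatched parents are kept

Corrected query:
SELECT p.name, c.salary FROM departments p LEFT JOIN staff c ON c.dept_id = p.id AND c.salary > 58621

Result:
name      | salary
----------+-------
Marketing | 84748 
Marketing | 154493
Finance   | NULL  
HR        | 81705 
Legal     | 63605 
Legal     | 88489 
Legal     | 172639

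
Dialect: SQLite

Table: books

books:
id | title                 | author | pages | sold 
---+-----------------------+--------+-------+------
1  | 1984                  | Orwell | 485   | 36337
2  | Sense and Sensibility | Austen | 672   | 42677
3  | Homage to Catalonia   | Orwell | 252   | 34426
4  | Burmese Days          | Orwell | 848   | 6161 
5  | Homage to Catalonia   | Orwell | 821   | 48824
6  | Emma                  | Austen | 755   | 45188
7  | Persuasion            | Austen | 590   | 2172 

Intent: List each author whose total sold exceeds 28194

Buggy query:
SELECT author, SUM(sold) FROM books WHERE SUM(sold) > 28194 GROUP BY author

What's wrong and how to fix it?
Bug: SUM(sold) is an aggregate, but WHERE filters rows before aggregation

Fix: Use HAVING (which filters groups after aggregation) instead of WHERE

Corrected query:
SELECT author, SUM(sold) FROM books GROUP BY author HAVING SUM(sold) > 28194

Result:
author | SUM(sold)
-------+----------
Austen | 90037    
Orwell | 125748   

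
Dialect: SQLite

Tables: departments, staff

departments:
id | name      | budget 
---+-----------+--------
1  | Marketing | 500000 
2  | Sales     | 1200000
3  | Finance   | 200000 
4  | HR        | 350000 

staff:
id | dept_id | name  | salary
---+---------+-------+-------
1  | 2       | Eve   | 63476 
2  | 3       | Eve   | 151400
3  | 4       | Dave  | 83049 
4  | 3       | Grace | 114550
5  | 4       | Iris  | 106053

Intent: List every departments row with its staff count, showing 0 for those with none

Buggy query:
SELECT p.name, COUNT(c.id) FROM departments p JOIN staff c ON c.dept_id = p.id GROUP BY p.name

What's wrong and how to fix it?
Bug: An inner join excludes parents with zero children

Fix: Switch to LEFT JOIN to retain unmatched parent rows

Corrected query:
SELECT p.name, COUNT(c.id) FROM departments p LEFT JOIN staff c ON c.dept_id = p.id GROUP BY p.name

Result:
name      | COUNT(c.id)
----------+------------
Finance   | 2          
HR        | 2          
Marketing | 0          
Sales     | 1          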